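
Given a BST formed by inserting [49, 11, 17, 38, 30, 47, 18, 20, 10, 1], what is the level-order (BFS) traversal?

Tree insertion order: [49, 11, 17, 38, 30, 47, 18, 20, 10, 1]
Tree (level-order array): [49, 11, None, 10, 17, 1, None, None, 38, None, None, 30, 47, 18, None, None, None, None, 20]
BFS from the root, enqueuing left then right child of each popped node:
  queue [49] -> pop 49, enqueue [11], visited so far: [49]
  queue [11] -> pop 11, enqueue [10, 17], visited so far: [49, 11]
  queue [10, 17] -> pop 10, enqueue [1], visited so far: [49, 11, 10]
  queue [17, 1] -> pop 17, enqueue [38], visited so far: [49, 11, 10, 17]
  queue [1, 38] -> pop 1, enqueue [none], visited so far: [49, 11, 10, 17, 1]
  queue [38] -> pop 38, enqueue [30, 47], visited so far: [49, 11, 10, 17, 1, 38]
  queue [30, 47] -> pop 30, enqueue [18], visited so far: [49, 11, 10, 17, 1, 38, 30]
  queue [47, 18] -> pop 47, enqueue [none], visited so far: [49, 11, 10, 17, 1, 38, 30, 47]
  queue [18] -> pop 18, enqueue [20], visited so far: [49, 11, 10, 17, 1, 38, 30, 47, 18]
  queue [20] -> pop 20, enqueue [none], visited so far: [49, 11, 10, 17, 1, 38, 30, 47, 18, 20]
Result: [49, 11, 10, 17, 1, 38, 30, 47, 18, 20]


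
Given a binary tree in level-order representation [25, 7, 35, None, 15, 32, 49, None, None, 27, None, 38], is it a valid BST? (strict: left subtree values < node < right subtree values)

Level-order array: [25, 7, 35, None, 15, 32, 49, None, None, 27, None, 38]
Validate using subtree bounds (lo, hi): at each node, require lo < value < hi,
then recurse left with hi=value and right with lo=value.
Preorder trace (stopping at first violation):
  at node 25 with bounds (-inf, +inf): OK
  at node 7 with bounds (-inf, 25): OK
  at node 15 with bounds (7, 25): OK
  at node 35 with bounds (25, +inf): OK
  at node 32 with bounds (25, 35): OK
  at node 27 with bounds (25, 32): OK
  at node 49 with bounds (35, +inf): OK
  at node 38 with bounds (35, 49): OK
No violation found at any node.
Result: Valid BST


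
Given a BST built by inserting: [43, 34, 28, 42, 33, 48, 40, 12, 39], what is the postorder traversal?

Tree insertion order: [43, 34, 28, 42, 33, 48, 40, 12, 39]
Tree (level-order array): [43, 34, 48, 28, 42, None, None, 12, 33, 40, None, None, None, None, None, 39]
Postorder traversal: [12, 33, 28, 39, 40, 42, 34, 48, 43]


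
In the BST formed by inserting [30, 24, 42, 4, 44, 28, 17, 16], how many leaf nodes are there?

Tree built from: [30, 24, 42, 4, 44, 28, 17, 16]
Tree (level-order array): [30, 24, 42, 4, 28, None, 44, None, 17, None, None, None, None, 16]
Rule: A leaf has 0 children.
Per-node child counts:
  node 30: 2 child(ren)
  node 24: 2 child(ren)
  node 4: 1 child(ren)
  node 17: 1 child(ren)
  node 16: 0 child(ren)
  node 28: 0 child(ren)
  node 42: 1 child(ren)
  node 44: 0 child(ren)
Matching nodes: [16, 28, 44]
Count of leaf nodes: 3


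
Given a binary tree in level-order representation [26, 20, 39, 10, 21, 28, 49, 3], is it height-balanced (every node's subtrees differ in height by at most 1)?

Tree (level-order array): [26, 20, 39, 10, 21, 28, 49, 3]
Definition: a tree is height-balanced if, at every node, |h(left) - h(right)| <= 1 (empty subtree has height -1).
Bottom-up per-node check:
  node 3: h_left=-1, h_right=-1, diff=0 [OK], height=0
  node 10: h_left=0, h_right=-1, diff=1 [OK], height=1
  node 21: h_left=-1, h_right=-1, diff=0 [OK], height=0
  node 20: h_left=1, h_right=0, diff=1 [OK], height=2
  node 28: h_left=-1, h_right=-1, diff=0 [OK], height=0
  node 49: h_left=-1, h_right=-1, diff=0 [OK], height=0
  node 39: h_left=0, h_right=0, diff=0 [OK], height=1
  node 26: h_left=2, h_right=1, diff=1 [OK], height=3
All nodes satisfy the balance condition.
Result: Balanced


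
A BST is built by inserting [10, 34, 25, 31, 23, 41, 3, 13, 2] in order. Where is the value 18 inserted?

Starting tree (level order): [10, 3, 34, 2, None, 25, 41, None, None, 23, 31, None, None, 13]
Insertion path: 10 -> 34 -> 25 -> 23 -> 13
Result: insert 18 as right child of 13
Final tree (level order): [10, 3, 34, 2, None, 25, 41, None, None, 23, 31, None, None, 13, None, None, None, None, 18]


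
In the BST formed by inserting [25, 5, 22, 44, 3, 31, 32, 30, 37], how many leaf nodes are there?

Tree built from: [25, 5, 22, 44, 3, 31, 32, 30, 37]
Tree (level-order array): [25, 5, 44, 3, 22, 31, None, None, None, None, None, 30, 32, None, None, None, 37]
Rule: A leaf has 0 children.
Per-node child counts:
  node 25: 2 child(ren)
  node 5: 2 child(ren)
  node 3: 0 child(ren)
  node 22: 0 child(ren)
  node 44: 1 child(ren)
  node 31: 2 child(ren)
  node 30: 0 child(ren)
  node 32: 1 child(ren)
  node 37: 0 child(ren)
Matching nodes: [3, 22, 30, 37]
Count of leaf nodes: 4


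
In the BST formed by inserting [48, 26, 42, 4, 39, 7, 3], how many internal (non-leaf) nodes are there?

Tree built from: [48, 26, 42, 4, 39, 7, 3]
Tree (level-order array): [48, 26, None, 4, 42, 3, 7, 39]
Rule: An internal node has at least one child.
Per-node child counts:
  node 48: 1 child(ren)
  node 26: 2 child(ren)
  node 4: 2 child(ren)
  node 3: 0 child(ren)
  node 7: 0 child(ren)
  node 42: 1 child(ren)
  node 39: 0 child(ren)
Matching nodes: [48, 26, 4, 42]
Count of internal (non-leaf) nodes: 4


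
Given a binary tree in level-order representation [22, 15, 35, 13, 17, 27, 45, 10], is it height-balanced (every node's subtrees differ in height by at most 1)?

Tree (level-order array): [22, 15, 35, 13, 17, 27, 45, 10]
Definition: a tree is height-balanced if, at every node, |h(left) - h(right)| <= 1 (empty subtree has height -1).
Bottom-up per-node check:
  node 10: h_left=-1, h_right=-1, diff=0 [OK], height=0
  node 13: h_left=0, h_right=-1, diff=1 [OK], height=1
  node 17: h_left=-1, h_right=-1, diff=0 [OK], height=0
  node 15: h_left=1, h_right=0, diff=1 [OK], height=2
  node 27: h_left=-1, h_right=-1, diff=0 [OK], height=0
  node 45: h_left=-1, h_right=-1, diff=0 [OK], height=0
  node 35: h_left=0, h_right=0, diff=0 [OK], height=1
  node 22: h_left=2, h_right=1, diff=1 [OK], height=3
All nodes satisfy the balance condition.
Result: Balanced


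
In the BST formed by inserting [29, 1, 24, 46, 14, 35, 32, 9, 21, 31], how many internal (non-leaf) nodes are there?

Tree built from: [29, 1, 24, 46, 14, 35, 32, 9, 21, 31]
Tree (level-order array): [29, 1, 46, None, 24, 35, None, 14, None, 32, None, 9, 21, 31]
Rule: An internal node has at least one child.
Per-node child counts:
  node 29: 2 child(ren)
  node 1: 1 child(ren)
  node 24: 1 child(ren)
  node 14: 2 child(ren)
  node 9: 0 child(ren)
  node 21: 0 child(ren)
  node 46: 1 child(ren)
  node 35: 1 child(ren)
  node 32: 1 child(ren)
  node 31: 0 child(ren)
Matching nodes: [29, 1, 24, 14, 46, 35, 32]
Count of internal (non-leaf) nodes: 7


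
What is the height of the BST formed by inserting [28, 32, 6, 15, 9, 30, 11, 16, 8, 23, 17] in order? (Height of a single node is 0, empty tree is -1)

Insertion order: [28, 32, 6, 15, 9, 30, 11, 16, 8, 23, 17]
Tree (level-order array): [28, 6, 32, None, 15, 30, None, 9, 16, None, None, 8, 11, None, 23, None, None, None, None, 17]
Compute height bottom-up (empty subtree = -1):
  height(8) = 1 + max(-1, -1) = 0
  height(11) = 1 + max(-1, -1) = 0
  height(9) = 1 + max(0, 0) = 1
  height(17) = 1 + max(-1, -1) = 0
  height(23) = 1 + max(0, -1) = 1
  height(16) = 1 + max(-1, 1) = 2
  height(15) = 1 + max(1, 2) = 3
  height(6) = 1 + max(-1, 3) = 4
  height(30) = 1 + max(-1, -1) = 0
  height(32) = 1 + max(0, -1) = 1
  height(28) = 1 + max(4, 1) = 5
Height = 5


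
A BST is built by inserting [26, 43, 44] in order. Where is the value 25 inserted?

Starting tree (level order): [26, None, 43, None, 44]
Insertion path: 26
Result: insert 25 as left child of 26
Final tree (level order): [26, 25, 43, None, None, None, 44]


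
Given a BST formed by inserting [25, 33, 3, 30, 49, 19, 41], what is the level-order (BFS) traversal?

Tree insertion order: [25, 33, 3, 30, 49, 19, 41]
Tree (level-order array): [25, 3, 33, None, 19, 30, 49, None, None, None, None, 41]
BFS from the root, enqueuing left then right child of each popped node:
  queue [25] -> pop 25, enqueue [3, 33], visited so far: [25]
  queue [3, 33] -> pop 3, enqueue [19], visited so far: [25, 3]
  queue [33, 19] -> pop 33, enqueue [30, 49], visited so far: [25, 3, 33]
  queue [19, 30, 49] -> pop 19, enqueue [none], visited so far: [25, 3, 33, 19]
  queue [30, 49] -> pop 30, enqueue [none], visited so far: [25, 3, 33, 19, 30]
  queue [49] -> pop 49, enqueue [41], visited so far: [25, 3, 33, 19, 30, 49]
  queue [41] -> pop 41, enqueue [none], visited so far: [25, 3, 33, 19, 30, 49, 41]
Result: [25, 3, 33, 19, 30, 49, 41]


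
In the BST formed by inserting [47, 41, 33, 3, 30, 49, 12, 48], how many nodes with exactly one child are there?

Tree built from: [47, 41, 33, 3, 30, 49, 12, 48]
Tree (level-order array): [47, 41, 49, 33, None, 48, None, 3, None, None, None, None, 30, 12]
Rule: These are nodes with exactly 1 non-null child.
Per-node child counts:
  node 47: 2 child(ren)
  node 41: 1 child(ren)
  node 33: 1 child(ren)
  node 3: 1 child(ren)
  node 30: 1 child(ren)
  node 12: 0 child(ren)
  node 49: 1 child(ren)
  node 48: 0 child(ren)
Matching nodes: [41, 33, 3, 30, 49]
Count of nodes with exactly one child: 5


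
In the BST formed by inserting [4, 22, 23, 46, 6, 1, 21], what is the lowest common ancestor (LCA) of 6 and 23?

Tree insertion order: [4, 22, 23, 46, 6, 1, 21]
Tree (level-order array): [4, 1, 22, None, None, 6, 23, None, 21, None, 46]
In a BST, the LCA of p=6, q=23 is the first node v on the
root-to-leaf path with p <= v <= q (go left if both < v, right if both > v).
Walk from root:
  at 4: both 6 and 23 > 4, go right
  at 22: 6 <= 22 <= 23, this is the LCA
LCA = 22


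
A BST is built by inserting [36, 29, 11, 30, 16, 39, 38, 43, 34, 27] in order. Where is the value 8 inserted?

Starting tree (level order): [36, 29, 39, 11, 30, 38, 43, None, 16, None, 34, None, None, None, None, None, 27]
Insertion path: 36 -> 29 -> 11
Result: insert 8 as left child of 11
Final tree (level order): [36, 29, 39, 11, 30, 38, 43, 8, 16, None, 34, None, None, None, None, None, None, None, 27]


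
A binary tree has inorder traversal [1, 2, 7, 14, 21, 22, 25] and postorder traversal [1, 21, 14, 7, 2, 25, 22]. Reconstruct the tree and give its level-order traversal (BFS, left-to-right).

Inorder:   [1, 2, 7, 14, 21, 22, 25]
Postorder: [1, 21, 14, 7, 2, 25, 22]
Algorithm: postorder visits root last, so walk postorder right-to-left;
each value is the root of the current inorder slice — split it at that
value, recurse on the right subtree first, then the left.
Recursive splits:
  root=22; inorder splits into left=[1, 2, 7, 14, 21], right=[25]
  root=25; inorder splits into left=[], right=[]
  root=2; inorder splits into left=[1], right=[7, 14, 21]
  root=7; inorder splits into left=[], right=[14, 21]
  root=14; inorder splits into left=[], right=[21]
  root=21; inorder splits into left=[], right=[]
  root=1; inorder splits into left=[], right=[]
Reconstructed level-order: [22, 2, 25, 1, 7, 14, 21]


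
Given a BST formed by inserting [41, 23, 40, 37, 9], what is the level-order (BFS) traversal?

Tree insertion order: [41, 23, 40, 37, 9]
Tree (level-order array): [41, 23, None, 9, 40, None, None, 37]
BFS from the root, enqueuing left then right child of each popped node:
  queue [41] -> pop 41, enqueue [23], visited so far: [41]
  queue [23] -> pop 23, enqueue [9, 40], visited so far: [41, 23]
  queue [9, 40] -> pop 9, enqueue [none], visited so far: [41, 23, 9]
  queue [40] -> pop 40, enqueue [37], visited so far: [41, 23, 9, 40]
  queue [37] -> pop 37, enqueue [none], visited so far: [41, 23, 9, 40, 37]
Result: [41, 23, 9, 40, 37]


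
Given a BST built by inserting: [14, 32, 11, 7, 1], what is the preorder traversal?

Tree insertion order: [14, 32, 11, 7, 1]
Tree (level-order array): [14, 11, 32, 7, None, None, None, 1]
Preorder traversal: [14, 11, 7, 1, 32]


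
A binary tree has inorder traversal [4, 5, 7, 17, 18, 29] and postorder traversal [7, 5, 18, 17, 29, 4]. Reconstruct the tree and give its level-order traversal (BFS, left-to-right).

Inorder:   [4, 5, 7, 17, 18, 29]
Postorder: [7, 5, 18, 17, 29, 4]
Algorithm: postorder visits root last, so walk postorder right-to-left;
each value is the root of the current inorder slice — split it at that
value, recurse on the right subtree first, then the left.
Recursive splits:
  root=4; inorder splits into left=[], right=[5, 7, 17, 18, 29]
  root=29; inorder splits into left=[5, 7, 17, 18], right=[]
  root=17; inorder splits into left=[5, 7], right=[18]
  root=18; inorder splits into left=[], right=[]
  root=5; inorder splits into left=[], right=[7]
  root=7; inorder splits into left=[], right=[]
Reconstructed level-order: [4, 29, 17, 5, 18, 7]


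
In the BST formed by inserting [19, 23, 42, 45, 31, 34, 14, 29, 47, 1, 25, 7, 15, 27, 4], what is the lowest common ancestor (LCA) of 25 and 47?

Tree insertion order: [19, 23, 42, 45, 31, 34, 14, 29, 47, 1, 25, 7, 15, 27, 4]
Tree (level-order array): [19, 14, 23, 1, 15, None, 42, None, 7, None, None, 31, 45, 4, None, 29, 34, None, 47, None, None, 25, None, None, None, None, None, None, 27]
In a BST, the LCA of p=25, q=47 is the first node v on the
root-to-leaf path with p <= v <= q (go left if both < v, right if both > v).
Walk from root:
  at 19: both 25 and 47 > 19, go right
  at 23: both 25 and 47 > 23, go right
  at 42: 25 <= 42 <= 47, this is the LCA
LCA = 42


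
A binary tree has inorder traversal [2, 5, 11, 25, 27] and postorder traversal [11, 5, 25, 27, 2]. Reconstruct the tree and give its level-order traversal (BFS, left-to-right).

Inorder:   [2, 5, 11, 25, 27]
Postorder: [11, 5, 25, 27, 2]
Algorithm: postorder visits root last, so walk postorder right-to-left;
each value is the root of the current inorder slice — split it at that
value, recurse on the right subtree first, then the left.
Recursive splits:
  root=2; inorder splits into left=[], right=[5, 11, 25, 27]
  root=27; inorder splits into left=[5, 11, 25], right=[]
  root=25; inorder splits into left=[5, 11], right=[]
  root=5; inorder splits into left=[], right=[11]
  root=11; inorder splits into left=[], right=[]
Reconstructed level-order: [2, 27, 25, 5, 11]


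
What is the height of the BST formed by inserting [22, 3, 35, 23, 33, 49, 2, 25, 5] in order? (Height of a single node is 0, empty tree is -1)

Insertion order: [22, 3, 35, 23, 33, 49, 2, 25, 5]
Tree (level-order array): [22, 3, 35, 2, 5, 23, 49, None, None, None, None, None, 33, None, None, 25]
Compute height bottom-up (empty subtree = -1):
  height(2) = 1 + max(-1, -1) = 0
  height(5) = 1 + max(-1, -1) = 0
  height(3) = 1 + max(0, 0) = 1
  height(25) = 1 + max(-1, -1) = 0
  height(33) = 1 + max(0, -1) = 1
  height(23) = 1 + max(-1, 1) = 2
  height(49) = 1 + max(-1, -1) = 0
  height(35) = 1 + max(2, 0) = 3
  height(22) = 1 + max(1, 3) = 4
Height = 4


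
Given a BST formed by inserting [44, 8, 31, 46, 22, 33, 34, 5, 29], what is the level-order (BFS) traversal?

Tree insertion order: [44, 8, 31, 46, 22, 33, 34, 5, 29]
Tree (level-order array): [44, 8, 46, 5, 31, None, None, None, None, 22, 33, None, 29, None, 34]
BFS from the root, enqueuing left then right child of each popped node:
  queue [44] -> pop 44, enqueue [8, 46], visited so far: [44]
  queue [8, 46] -> pop 8, enqueue [5, 31], visited so far: [44, 8]
  queue [46, 5, 31] -> pop 46, enqueue [none], visited so far: [44, 8, 46]
  queue [5, 31] -> pop 5, enqueue [none], visited so far: [44, 8, 46, 5]
  queue [31] -> pop 31, enqueue [22, 33], visited so far: [44, 8, 46, 5, 31]
  queue [22, 33] -> pop 22, enqueue [29], visited so far: [44, 8, 46, 5, 31, 22]
  queue [33, 29] -> pop 33, enqueue [34], visited so far: [44, 8, 46, 5, 31, 22, 33]
  queue [29, 34] -> pop 29, enqueue [none], visited so far: [44, 8, 46, 5, 31, 22, 33, 29]
  queue [34] -> pop 34, enqueue [none], visited so far: [44, 8, 46, 5, 31, 22, 33, 29, 34]
Result: [44, 8, 46, 5, 31, 22, 33, 29, 34]


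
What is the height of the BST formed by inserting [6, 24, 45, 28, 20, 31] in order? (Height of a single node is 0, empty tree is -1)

Insertion order: [6, 24, 45, 28, 20, 31]
Tree (level-order array): [6, None, 24, 20, 45, None, None, 28, None, None, 31]
Compute height bottom-up (empty subtree = -1):
  height(20) = 1 + max(-1, -1) = 0
  height(31) = 1 + max(-1, -1) = 0
  height(28) = 1 + max(-1, 0) = 1
  height(45) = 1 + max(1, -1) = 2
  height(24) = 1 + max(0, 2) = 3
  height(6) = 1 + max(-1, 3) = 4
Height = 4


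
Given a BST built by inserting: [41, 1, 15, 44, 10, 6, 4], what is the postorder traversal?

Tree insertion order: [41, 1, 15, 44, 10, 6, 4]
Tree (level-order array): [41, 1, 44, None, 15, None, None, 10, None, 6, None, 4]
Postorder traversal: [4, 6, 10, 15, 1, 44, 41]


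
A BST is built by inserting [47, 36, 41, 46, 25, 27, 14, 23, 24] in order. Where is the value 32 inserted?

Starting tree (level order): [47, 36, None, 25, 41, 14, 27, None, 46, None, 23, None, None, None, None, None, 24]
Insertion path: 47 -> 36 -> 25 -> 27
Result: insert 32 as right child of 27
Final tree (level order): [47, 36, None, 25, 41, 14, 27, None, 46, None, 23, None, 32, None, None, None, 24]


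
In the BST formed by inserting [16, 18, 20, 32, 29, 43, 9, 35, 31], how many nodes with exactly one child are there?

Tree built from: [16, 18, 20, 32, 29, 43, 9, 35, 31]
Tree (level-order array): [16, 9, 18, None, None, None, 20, None, 32, 29, 43, None, 31, 35]
Rule: These are nodes with exactly 1 non-null child.
Per-node child counts:
  node 16: 2 child(ren)
  node 9: 0 child(ren)
  node 18: 1 child(ren)
  node 20: 1 child(ren)
  node 32: 2 child(ren)
  node 29: 1 child(ren)
  node 31: 0 child(ren)
  node 43: 1 child(ren)
  node 35: 0 child(ren)
Matching nodes: [18, 20, 29, 43]
Count of nodes with exactly one child: 4


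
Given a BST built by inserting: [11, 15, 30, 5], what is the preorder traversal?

Tree insertion order: [11, 15, 30, 5]
Tree (level-order array): [11, 5, 15, None, None, None, 30]
Preorder traversal: [11, 5, 15, 30]


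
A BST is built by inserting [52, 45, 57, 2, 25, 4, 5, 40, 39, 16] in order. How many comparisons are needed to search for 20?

Search path for 20: 52 -> 45 -> 2 -> 25 -> 4 -> 5 -> 16
Found: False
Comparisons: 7


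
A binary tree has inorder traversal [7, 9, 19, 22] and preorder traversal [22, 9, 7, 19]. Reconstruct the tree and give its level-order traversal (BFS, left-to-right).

Inorder:  [7, 9, 19, 22]
Preorder: [22, 9, 7, 19]
Algorithm: preorder visits root first, so consume preorder in order;
for each root, split the current inorder slice at that value into
left-subtree inorder and right-subtree inorder, then recurse.
Recursive splits:
  root=22; inorder splits into left=[7, 9, 19], right=[]
  root=9; inorder splits into left=[7], right=[19]
  root=7; inorder splits into left=[], right=[]
  root=19; inorder splits into left=[], right=[]
Reconstructed level-order: [22, 9, 7, 19]


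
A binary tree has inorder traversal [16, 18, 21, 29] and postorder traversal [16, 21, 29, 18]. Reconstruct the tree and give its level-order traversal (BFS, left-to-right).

Inorder:   [16, 18, 21, 29]
Postorder: [16, 21, 29, 18]
Algorithm: postorder visits root last, so walk postorder right-to-left;
each value is the root of the current inorder slice — split it at that
value, recurse on the right subtree first, then the left.
Recursive splits:
  root=18; inorder splits into left=[16], right=[21, 29]
  root=29; inorder splits into left=[21], right=[]
  root=21; inorder splits into left=[], right=[]
  root=16; inorder splits into left=[], right=[]
Reconstructed level-order: [18, 16, 29, 21]


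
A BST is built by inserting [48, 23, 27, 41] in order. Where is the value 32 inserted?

Starting tree (level order): [48, 23, None, None, 27, None, 41]
Insertion path: 48 -> 23 -> 27 -> 41
Result: insert 32 as left child of 41
Final tree (level order): [48, 23, None, None, 27, None, 41, 32]


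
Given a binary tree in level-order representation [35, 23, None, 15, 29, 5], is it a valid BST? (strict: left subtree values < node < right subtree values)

Level-order array: [35, 23, None, 15, 29, 5]
Validate using subtree bounds (lo, hi): at each node, require lo < value < hi,
then recurse left with hi=value and right with lo=value.
Preorder trace (stopping at first violation):
  at node 35 with bounds (-inf, +inf): OK
  at node 23 with bounds (-inf, 35): OK
  at node 15 with bounds (-inf, 23): OK
  at node 5 with bounds (-inf, 15): OK
  at node 29 with bounds (23, 35): OK
No violation found at any node.
Result: Valid BST


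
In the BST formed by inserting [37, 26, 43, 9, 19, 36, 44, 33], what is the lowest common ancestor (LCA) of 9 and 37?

Tree insertion order: [37, 26, 43, 9, 19, 36, 44, 33]
Tree (level-order array): [37, 26, 43, 9, 36, None, 44, None, 19, 33]
In a BST, the LCA of p=9, q=37 is the first node v on the
root-to-leaf path with p <= v <= q (go left if both < v, right if both > v).
Walk from root:
  at 37: 9 <= 37 <= 37, this is the LCA
LCA = 37


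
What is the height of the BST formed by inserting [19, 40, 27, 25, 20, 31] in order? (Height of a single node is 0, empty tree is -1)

Insertion order: [19, 40, 27, 25, 20, 31]
Tree (level-order array): [19, None, 40, 27, None, 25, 31, 20]
Compute height bottom-up (empty subtree = -1):
  height(20) = 1 + max(-1, -1) = 0
  height(25) = 1 + max(0, -1) = 1
  height(31) = 1 + max(-1, -1) = 0
  height(27) = 1 + max(1, 0) = 2
  height(40) = 1 + max(2, -1) = 3
  height(19) = 1 + max(-1, 3) = 4
Height = 4


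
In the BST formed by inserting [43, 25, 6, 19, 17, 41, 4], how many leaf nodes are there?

Tree built from: [43, 25, 6, 19, 17, 41, 4]
Tree (level-order array): [43, 25, None, 6, 41, 4, 19, None, None, None, None, 17]
Rule: A leaf has 0 children.
Per-node child counts:
  node 43: 1 child(ren)
  node 25: 2 child(ren)
  node 6: 2 child(ren)
  node 4: 0 child(ren)
  node 19: 1 child(ren)
  node 17: 0 child(ren)
  node 41: 0 child(ren)
Matching nodes: [4, 17, 41]
Count of leaf nodes: 3


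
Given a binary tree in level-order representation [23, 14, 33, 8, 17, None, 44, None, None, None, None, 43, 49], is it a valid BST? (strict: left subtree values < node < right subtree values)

Level-order array: [23, 14, 33, 8, 17, None, 44, None, None, None, None, 43, 49]
Validate using subtree bounds (lo, hi): at each node, require lo < value < hi,
then recurse left with hi=value and right with lo=value.
Preorder trace (stopping at first violation):
  at node 23 with bounds (-inf, +inf): OK
  at node 14 with bounds (-inf, 23): OK
  at node 8 with bounds (-inf, 14): OK
  at node 17 with bounds (14, 23): OK
  at node 33 with bounds (23, +inf): OK
  at node 44 with bounds (33, +inf): OK
  at node 43 with bounds (33, 44): OK
  at node 49 with bounds (44, +inf): OK
No violation found at any node.
Result: Valid BST


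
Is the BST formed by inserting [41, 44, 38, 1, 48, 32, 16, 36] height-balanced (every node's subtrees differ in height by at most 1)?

Tree (level-order array): [41, 38, 44, 1, None, None, 48, None, 32, None, None, 16, 36]
Definition: a tree is height-balanced if, at every node, |h(left) - h(right)| <= 1 (empty subtree has height -1).
Bottom-up per-node check:
  node 16: h_left=-1, h_right=-1, diff=0 [OK], height=0
  node 36: h_left=-1, h_right=-1, diff=0 [OK], height=0
  node 32: h_left=0, h_right=0, diff=0 [OK], height=1
  node 1: h_left=-1, h_right=1, diff=2 [FAIL (|-1-1|=2 > 1)], height=2
  node 38: h_left=2, h_right=-1, diff=3 [FAIL (|2--1|=3 > 1)], height=3
  node 48: h_left=-1, h_right=-1, diff=0 [OK], height=0
  node 44: h_left=-1, h_right=0, diff=1 [OK], height=1
  node 41: h_left=3, h_right=1, diff=2 [FAIL (|3-1|=2 > 1)], height=4
Node 1 violates the condition: |-1 - 1| = 2 > 1.
Result: Not balanced


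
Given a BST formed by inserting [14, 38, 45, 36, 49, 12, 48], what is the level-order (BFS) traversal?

Tree insertion order: [14, 38, 45, 36, 49, 12, 48]
Tree (level-order array): [14, 12, 38, None, None, 36, 45, None, None, None, 49, 48]
BFS from the root, enqueuing left then right child of each popped node:
  queue [14] -> pop 14, enqueue [12, 38], visited so far: [14]
  queue [12, 38] -> pop 12, enqueue [none], visited so far: [14, 12]
  queue [38] -> pop 38, enqueue [36, 45], visited so far: [14, 12, 38]
  queue [36, 45] -> pop 36, enqueue [none], visited so far: [14, 12, 38, 36]
  queue [45] -> pop 45, enqueue [49], visited so far: [14, 12, 38, 36, 45]
  queue [49] -> pop 49, enqueue [48], visited so far: [14, 12, 38, 36, 45, 49]
  queue [48] -> pop 48, enqueue [none], visited so far: [14, 12, 38, 36, 45, 49, 48]
Result: [14, 12, 38, 36, 45, 49, 48]


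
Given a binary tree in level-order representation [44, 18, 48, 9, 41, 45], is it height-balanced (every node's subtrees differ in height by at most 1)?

Tree (level-order array): [44, 18, 48, 9, 41, 45]
Definition: a tree is height-balanced if, at every node, |h(left) - h(right)| <= 1 (empty subtree has height -1).
Bottom-up per-node check:
  node 9: h_left=-1, h_right=-1, diff=0 [OK], height=0
  node 41: h_left=-1, h_right=-1, diff=0 [OK], height=0
  node 18: h_left=0, h_right=0, diff=0 [OK], height=1
  node 45: h_left=-1, h_right=-1, diff=0 [OK], height=0
  node 48: h_left=0, h_right=-1, diff=1 [OK], height=1
  node 44: h_left=1, h_right=1, diff=0 [OK], height=2
All nodes satisfy the balance condition.
Result: Balanced


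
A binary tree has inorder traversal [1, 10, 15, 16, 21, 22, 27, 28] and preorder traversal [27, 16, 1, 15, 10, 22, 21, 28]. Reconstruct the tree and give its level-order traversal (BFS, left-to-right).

Inorder:  [1, 10, 15, 16, 21, 22, 27, 28]
Preorder: [27, 16, 1, 15, 10, 22, 21, 28]
Algorithm: preorder visits root first, so consume preorder in order;
for each root, split the current inorder slice at that value into
left-subtree inorder and right-subtree inorder, then recurse.
Recursive splits:
  root=27; inorder splits into left=[1, 10, 15, 16, 21, 22], right=[28]
  root=16; inorder splits into left=[1, 10, 15], right=[21, 22]
  root=1; inorder splits into left=[], right=[10, 15]
  root=15; inorder splits into left=[10], right=[]
  root=10; inorder splits into left=[], right=[]
  root=22; inorder splits into left=[21], right=[]
  root=21; inorder splits into left=[], right=[]
  root=28; inorder splits into left=[], right=[]
Reconstructed level-order: [27, 16, 28, 1, 22, 15, 21, 10]


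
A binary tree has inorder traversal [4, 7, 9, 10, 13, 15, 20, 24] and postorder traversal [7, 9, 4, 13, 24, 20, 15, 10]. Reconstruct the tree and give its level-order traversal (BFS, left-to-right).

Inorder:   [4, 7, 9, 10, 13, 15, 20, 24]
Postorder: [7, 9, 4, 13, 24, 20, 15, 10]
Algorithm: postorder visits root last, so walk postorder right-to-left;
each value is the root of the current inorder slice — split it at that
value, recurse on the right subtree first, then the left.
Recursive splits:
  root=10; inorder splits into left=[4, 7, 9], right=[13, 15, 20, 24]
  root=15; inorder splits into left=[13], right=[20, 24]
  root=20; inorder splits into left=[], right=[24]
  root=24; inorder splits into left=[], right=[]
  root=13; inorder splits into left=[], right=[]
  root=4; inorder splits into left=[], right=[7, 9]
  root=9; inorder splits into left=[7], right=[]
  root=7; inorder splits into left=[], right=[]
Reconstructed level-order: [10, 4, 15, 9, 13, 20, 7, 24]


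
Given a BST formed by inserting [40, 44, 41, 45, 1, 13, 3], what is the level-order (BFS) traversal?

Tree insertion order: [40, 44, 41, 45, 1, 13, 3]
Tree (level-order array): [40, 1, 44, None, 13, 41, 45, 3]
BFS from the root, enqueuing left then right child of each popped node:
  queue [40] -> pop 40, enqueue [1, 44], visited so far: [40]
  queue [1, 44] -> pop 1, enqueue [13], visited so far: [40, 1]
  queue [44, 13] -> pop 44, enqueue [41, 45], visited so far: [40, 1, 44]
  queue [13, 41, 45] -> pop 13, enqueue [3], visited so far: [40, 1, 44, 13]
  queue [41, 45, 3] -> pop 41, enqueue [none], visited so far: [40, 1, 44, 13, 41]
  queue [45, 3] -> pop 45, enqueue [none], visited so far: [40, 1, 44, 13, 41, 45]
  queue [3] -> pop 3, enqueue [none], visited so far: [40, 1, 44, 13, 41, 45, 3]
Result: [40, 1, 44, 13, 41, 45, 3]


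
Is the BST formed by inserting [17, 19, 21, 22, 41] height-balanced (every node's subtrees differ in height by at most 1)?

Tree (level-order array): [17, None, 19, None, 21, None, 22, None, 41]
Definition: a tree is height-balanced if, at every node, |h(left) - h(right)| <= 1 (empty subtree has height -1).
Bottom-up per-node check:
  node 41: h_left=-1, h_right=-1, diff=0 [OK], height=0
  node 22: h_left=-1, h_right=0, diff=1 [OK], height=1
  node 21: h_left=-1, h_right=1, diff=2 [FAIL (|-1-1|=2 > 1)], height=2
  node 19: h_left=-1, h_right=2, diff=3 [FAIL (|-1-2|=3 > 1)], height=3
  node 17: h_left=-1, h_right=3, diff=4 [FAIL (|-1-3|=4 > 1)], height=4
Node 21 violates the condition: |-1 - 1| = 2 > 1.
Result: Not balanced


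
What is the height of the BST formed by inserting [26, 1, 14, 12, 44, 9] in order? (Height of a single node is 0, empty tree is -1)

Insertion order: [26, 1, 14, 12, 44, 9]
Tree (level-order array): [26, 1, 44, None, 14, None, None, 12, None, 9]
Compute height bottom-up (empty subtree = -1):
  height(9) = 1 + max(-1, -1) = 0
  height(12) = 1 + max(0, -1) = 1
  height(14) = 1 + max(1, -1) = 2
  height(1) = 1 + max(-1, 2) = 3
  height(44) = 1 + max(-1, -1) = 0
  height(26) = 1 + max(3, 0) = 4
Height = 4


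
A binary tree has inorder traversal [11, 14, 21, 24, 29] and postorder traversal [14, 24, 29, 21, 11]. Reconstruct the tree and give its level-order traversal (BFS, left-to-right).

Inorder:   [11, 14, 21, 24, 29]
Postorder: [14, 24, 29, 21, 11]
Algorithm: postorder visits root last, so walk postorder right-to-left;
each value is the root of the current inorder slice — split it at that
value, recurse on the right subtree first, then the left.
Recursive splits:
  root=11; inorder splits into left=[], right=[14, 21, 24, 29]
  root=21; inorder splits into left=[14], right=[24, 29]
  root=29; inorder splits into left=[24], right=[]
  root=24; inorder splits into left=[], right=[]
  root=14; inorder splits into left=[], right=[]
Reconstructed level-order: [11, 21, 14, 29, 24]


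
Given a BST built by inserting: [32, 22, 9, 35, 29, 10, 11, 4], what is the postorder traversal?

Tree insertion order: [32, 22, 9, 35, 29, 10, 11, 4]
Tree (level-order array): [32, 22, 35, 9, 29, None, None, 4, 10, None, None, None, None, None, 11]
Postorder traversal: [4, 11, 10, 9, 29, 22, 35, 32]


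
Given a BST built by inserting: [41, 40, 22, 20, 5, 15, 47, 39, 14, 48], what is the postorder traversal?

Tree insertion order: [41, 40, 22, 20, 5, 15, 47, 39, 14, 48]
Tree (level-order array): [41, 40, 47, 22, None, None, 48, 20, 39, None, None, 5, None, None, None, None, 15, 14]
Postorder traversal: [14, 15, 5, 20, 39, 22, 40, 48, 47, 41]


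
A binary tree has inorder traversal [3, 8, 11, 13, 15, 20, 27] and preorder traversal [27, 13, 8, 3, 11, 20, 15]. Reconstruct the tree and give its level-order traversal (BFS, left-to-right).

Inorder:  [3, 8, 11, 13, 15, 20, 27]
Preorder: [27, 13, 8, 3, 11, 20, 15]
Algorithm: preorder visits root first, so consume preorder in order;
for each root, split the current inorder slice at that value into
left-subtree inorder and right-subtree inorder, then recurse.
Recursive splits:
  root=27; inorder splits into left=[3, 8, 11, 13, 15, 20], right=[]
  root=13; inorder splits into left=[3, 8, 11], right=[15, 20]
  root=8; inorder splits into left=[3], right=[11]
  root=3; inorder splits into left=[], right=[]
  root=11; inorder splits into left=[], right=[]
  root=20; inorder splits into left=[15], right=[]
  root=15; inorder splits into left=[], right=[]
Reconstructed level-order: [27, 13, 8, 20, 3, 11, 15]


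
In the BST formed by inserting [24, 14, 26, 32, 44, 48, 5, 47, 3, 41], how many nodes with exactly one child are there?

Tree built from: [24, 14, 26, 32, 44, 48, 5, 47, 3, 41]
Tree (level-order array): [24, 14, 26, 5, None, None, 32, 3, None, None, 44, None, None, 41, 48, None, None, 47]
Rule: These are nodes with exactly 1 non-null child.
Per-node child counts:
  node 24: 2 child(ren)
  node 14: 1 child(ren)
  node 5: 1 child(ren)
  node 3: 0 child(ren)
  node 26: 1 child(ren)
  node 32: 1 child(ren)
  node 44: 2 child(ren)
  node 41: 0 child(ren)
  node 48: 1 child(ren)
  node 47: 0 child(ren)
Matching nodes: [14, 5, 26, 32, 48]
Count of nodes with exactly one child: 5


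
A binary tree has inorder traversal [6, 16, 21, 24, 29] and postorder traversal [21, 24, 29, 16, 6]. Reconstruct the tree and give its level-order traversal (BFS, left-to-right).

Inorder:   [6, 16, 21, 24, 29]
Postorder: [21, 24, 29, 16, 6]
Algorithm: postorder visits root last, so walk postorder right-to-left;
each value is the root of the current inorder slice — split it at that
value, recurse on the right subtree first, then the left.
Recursive splits:
  root=6; inorder splits into left=[], right=[16, 21, 24, 29]
  root=16; inorder splits into left=[], right=[21, 24, 29]
  root=29; inorder splits into left=[21, 24], right=[]
  root=24; inorder splits into left=[21], right=[]
  root=21; inorder splits into left=[], right=[]
Reconstructed level-order: [6, 16, 29, 24, 21]


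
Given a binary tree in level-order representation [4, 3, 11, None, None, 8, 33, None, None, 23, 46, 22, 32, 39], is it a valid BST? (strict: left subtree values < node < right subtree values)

Level-order array: [4, 3, 11, None, None, 8, 33, None, None, 23, 46, 22, 32, 39]
Validate using subtree bounds (lo, hi): at each node, require lo < value < hi,
then recurse left with hi=value and right with lo=value.
Preorder trace (stopping at first violation):
  at node 4 with bounds (-inf, +inf): OK
  at node 3 with bounds (-inf, 4): OK
  at node 11 with bounds (4, +inf): OK
  at node 8 with bounds (4, 11): OK
  at node 33 with bounds (11, +inf): OK
  at node 23 with bounds (11, 33): OK
  at node 22 with bounds (11, 23): OK
  at node 32 with bounds (23, 33): OK
  at node 46 with bounds (33, +inf): OK
  at node 39 with bounds (33, 46): OK
No violation found at any node.
Result: Valid BST


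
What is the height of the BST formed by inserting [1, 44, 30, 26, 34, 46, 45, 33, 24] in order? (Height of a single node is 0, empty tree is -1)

Insertion order: [1, 44, 30, 26, 34, 46, 45, 33, 24]
Tree (level-order array): [1, None, 44, 30, 46, 26, 34, 45, None, 24, None, 33]
Compute height bottom-up (empty subtree = -1):
  height(24) = 1 + max(-1, -1) = 0
  height(26) = 1 + max(0, -1) = 1
  height(33) = 1 + max(-1, -1) = 0
  height(34) = 1 + max(0, -1) = 1
  height(30) = 1 + max(1, 1) = 2
  height(45) = 1 + max(-1, -1) = 0
  height(46) = 1 + max(0, -1) = 1
  height(44) = 1 + max(2, 1) = 3
  height(1) = 1 + max(-1, 3) = 4
Height = 4


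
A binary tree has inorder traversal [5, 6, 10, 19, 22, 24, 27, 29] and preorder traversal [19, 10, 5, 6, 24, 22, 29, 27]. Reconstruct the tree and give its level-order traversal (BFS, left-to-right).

Inorder:  [5, 6, 10, 19, 22, 24, 27, 29]
Preorder: [19, 10, 5, 6, 24, 22, 29, 27]
Algorithm: preorder visits root first, so consume preorder in order;
for each root, split the current inorder slice at that value into
left-subtree inorder and right-subtree inorder, then recurse.
Recursive splits:
  root=19; inorder splits into left=[5, 6, 10], right=[22, 24, 27, 29]
  root=10; inorder splits into left=[5, 6], right=[]
  root=5; inorder splits into left=[], right=[6]
  root=6; inorder splits into left=[], right=[]
  root=24; inorder splits into left=[22], right=[27, 29]
  root=22; inorder splits into left=[], right=[]
  root=29; inorder splits into left=[27], right=[]
  root=27; inorder splits into left=[], right=[]
Reconstructed level-order: [19, 10, 24, 5, 22, 29, 6, 27]


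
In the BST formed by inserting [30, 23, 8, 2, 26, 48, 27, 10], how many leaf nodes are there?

Tree built from: [30, 23, 8, 2, 26, 48, 27, 10]
Tree (level-order array): [30, 23, 48, 8, 26, None, None, 2, 10, None, 27]
Rule: A leaf has 0 children.
Per-node child counts:
  node 30: 2 child(ren)
  node 23: 2 child(ren)
  node 8: 2 child(ren)
  node 2: 0 child(ren)
  node 10: 0 child(ren)
  node 26: 1 child(ren)
  node 27: 0 child(ren)
  node 48: 0 child(ren)
Matching nodes: [2, 10, 27, 48]
Count of leaf nodes: 4


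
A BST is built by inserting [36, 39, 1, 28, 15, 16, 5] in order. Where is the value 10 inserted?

Starting tree (level order): [36, 1, 39, None, 28, None, None, 15, None, 5, 16]
Insertion path: 36 -> 1 -> 28 -> 15 -> 5
Result: insert 10 as right child of 5
Final tree (level order): [36, 1, 39, None, 28, None, None, 15, None, 5, 16, None, 10]


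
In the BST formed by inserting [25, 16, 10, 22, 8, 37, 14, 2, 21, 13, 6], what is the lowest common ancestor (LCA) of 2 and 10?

Tree insertion order: [25, 16, 10, 22, 8, 37, 14, 2, 21, 13, 6]
Tree (level-order array): [25, 16, 37, 10, 22, None, None, 8, 14, 21, None, 2, None, 13, None, None, None, None, 6]
In a BST, the LCA of p=2, q=10 is the first node v on the
root-to-leaf path with p <= v <= q (go left if both < v, right if both > v).
Walk from root:
  at 25: both 2 and 10 < 25, go left
  at 16: both 2 and 10 < 16, go left
  at 10: 2 <= 10 <= 10, this is the LCA
LCA = 10


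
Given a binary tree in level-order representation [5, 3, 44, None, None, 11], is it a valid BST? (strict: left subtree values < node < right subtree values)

Level-order array: [5, 3, 44, None, None, 11]
Validate using subtree bounds (lo, hi): at each node, require lo < value < hi,
then recurse left with hi=value and right with lo=value.
Preorder trace (stopping at first violation):
  at node 5 with bounds (-inf, +inf): OK
  at node 3 with bounds (-inf, 5): OK
  at node 44 with bounds (5, +inf): OK
  at node 11 with bounds (5, 44): OK
No violation found at any node.
Result: Valid BST


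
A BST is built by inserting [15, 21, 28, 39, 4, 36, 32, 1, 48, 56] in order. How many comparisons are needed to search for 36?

Search path for 36: 15 -> 21 -> 28 -> 39 -> 36
Found: True
Comparisons: 5


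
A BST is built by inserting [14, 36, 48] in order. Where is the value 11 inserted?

Starting tree (level order): [14, None, 36, None, 48]
Insertion path: 14
Result: insert 11 as left child of 14
Final tree (level order): [14, 11, 36, None, None, None, 48]


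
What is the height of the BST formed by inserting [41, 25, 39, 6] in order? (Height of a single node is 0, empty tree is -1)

Insertion order: [41, 25, 39, 6]
Tree (level-order array): [41, 25, None, 6, 39]
Compute height bottom-up (empty subtree = -1):
  height(6) = 1 + max(-1, -1) = 0
  height(39) = 1 + max(-1, -1) = 0
  height(25) = 1 + max(0, 0) = 1
  height(41) = 1 + max(1, -1) = 2
Height = 2


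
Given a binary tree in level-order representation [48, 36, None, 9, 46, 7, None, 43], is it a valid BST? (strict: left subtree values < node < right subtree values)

Level-order array: [48, 36, None, 9, 46, 7, None, 43]
Validate using subtree bounds (lo, hi): at each node, require lo < value < hi,
then recurse left with hi=value and right with lo=value.
Preorder trace (stopping at first violation):
  at node 48 with bounds (-inf, +inf): OK
  at node 36 with bounds (-inf, 48): OK
  at node 9 with bounds (-inf, 36): OK
  at node 7 with bounds (-inf, 9): OK
  at node 46 with bounds (36, 48): OK
  at node 43 with bounds (36, 46): OK
No violation found at any node.
Result: Valid BST


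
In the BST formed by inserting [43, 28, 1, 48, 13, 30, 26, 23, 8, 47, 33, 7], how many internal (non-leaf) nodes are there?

Tree built from: [43, 28, 1, 48, 13, 30, 26, 23, 8, 47, 33, 7]
Tree (level-order array): [43, 28, 48, 1, 30, 47, None, None, 13, None, 33, None, None, 8, 26, None, None, 7, None, 23]
Rule: An internal node has at least one child.
Per-node child counts:
  node 43: 2 child(ren)
  node 28: 2 child(ren)
  node 1: 1 child(ren)
  node 13: 2 child(ren)
  node 8: 1 child(ren)
  node 7: 0 child(ren)
  node 26: 1 child(ren)
  node 23: 0 child(ren)
  node 30: 1 child(ren)
  node 33: 0 child(ren)
  node 48: 1 child(ren)
  node 47: 0 child(ren)
Matching nodes: [43, 28, 1, 13, 8, 26, 30, 48]
Count of internal (non-leaf) nodes: 8
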